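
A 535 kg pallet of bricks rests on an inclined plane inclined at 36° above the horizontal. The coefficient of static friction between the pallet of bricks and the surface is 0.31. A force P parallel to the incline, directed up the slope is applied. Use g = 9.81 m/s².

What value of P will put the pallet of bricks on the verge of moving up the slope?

At impending motion up the slope, friction acts down-slope at its limit: f = μ_s N.
P is parallel to the surface, so N = m g cos θ = 4250 N.
Along the incline: P = m g sin θ + μ_s N = 3080 + 0.31×4250 = 4400 N.

P ≈ 4400 N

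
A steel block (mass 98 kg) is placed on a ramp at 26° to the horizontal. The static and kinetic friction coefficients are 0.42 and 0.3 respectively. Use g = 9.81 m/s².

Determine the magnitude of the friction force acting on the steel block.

Normal force: N = m g cos θ = 98 × 9.81 × cos 26° = 864.1 N.
For equilibrium along the incline, friction must balance the weight component: f = m g sin θ = 421.4 N up the slope.
The static-friction ceiling is μ_s N = 0.42 × 864.1 = 362.9 N.
Since |421.4| > 362.9 N, static friction cannot hold it; the steel block slides down the incline and kinetic friction applies: f = μ_k N = 0.3 × 864.1 = 259 N.

f ≈ 259 N (up the incline)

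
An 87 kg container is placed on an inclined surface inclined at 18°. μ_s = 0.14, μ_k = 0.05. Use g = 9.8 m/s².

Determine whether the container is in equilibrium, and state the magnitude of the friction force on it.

N = m g cos θ = 811 N.
Down-slope weight component: m g sin θ = 263 N.
μ_s N = 114 N.
263 > 114 N, so it slides; kinetic friction f = μ_k N = 0.05×811 = 40.5 N.

f ≈ 40.5 N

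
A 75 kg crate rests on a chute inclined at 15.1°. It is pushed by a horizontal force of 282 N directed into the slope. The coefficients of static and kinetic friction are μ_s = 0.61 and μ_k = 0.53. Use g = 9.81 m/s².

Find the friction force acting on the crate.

f ≈ 80.6 N (down the incline)

Resolve perpendicular to the incline: N = m g cos θ + P sin θ = 75×9.81×cos 15.1° + 282×sin 15.1° = 783.8 N.
Parallel to the incline: P cos θ − m g sin θ = 272.3 − 191.7 = 80.6 N; the friction needed to balance this is 80.6 N acting down the slope.
The limit of static friction is μ_s N = 478.1 N.
Since 80.6 N is within the 478.1 N limit, the crate stays put and friction is exactly 80.6 N.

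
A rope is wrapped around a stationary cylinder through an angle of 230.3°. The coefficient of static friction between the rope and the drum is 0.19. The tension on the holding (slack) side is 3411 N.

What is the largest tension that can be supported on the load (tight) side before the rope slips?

T_max ≈ 7320 N

At impending slip the capstan equation gives T₂/T₁ = e^{μβ} with β in radians.
β = 230.3° × π/180 = 4.019 rad.
e^{μβ} = e^{0.19×4.019} = 2.146.
T₂ = T₁ · e^{μβ} = 3411 × 2.146 = 7320 N.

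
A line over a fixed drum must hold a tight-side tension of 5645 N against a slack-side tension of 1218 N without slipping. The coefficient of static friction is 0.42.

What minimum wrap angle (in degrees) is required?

T₂/T₁ = e^{μβ} → β = ln(T₂/T₁)/μ.
β = ln(5645/1218)/0.42 = 1.534/0.42 = 3.651 rad.
In degrees: β = 3.651 × 180/π = 209°.

β_min ≈ 209°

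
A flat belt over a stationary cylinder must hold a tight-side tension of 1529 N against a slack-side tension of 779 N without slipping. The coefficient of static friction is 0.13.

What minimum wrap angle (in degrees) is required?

β_min ≈ 297°

T₂/T₁ = e^{μβ} → β = ln(T₂/T₁)/μ.
β = ln(1529/779)/0.13 = 0.6744/0.13 = 5.187 rad.
In degrees: β = 5.187 × 180/π = 297°.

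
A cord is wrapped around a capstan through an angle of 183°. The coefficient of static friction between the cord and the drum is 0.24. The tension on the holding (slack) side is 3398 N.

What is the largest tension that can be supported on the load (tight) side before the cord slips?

T_max ≈ 7310 N

At impending slip the capstan equation gives T₂/T₁ = e^{μβ} with β in radians.
β = 183° × π/180 = 3.194 rad.
e^{μβ} = e^{0.24×3.194} = 2.152.
T₂ = T₁ · e^{μβ} = 3398 × 2.152 = 7310 N.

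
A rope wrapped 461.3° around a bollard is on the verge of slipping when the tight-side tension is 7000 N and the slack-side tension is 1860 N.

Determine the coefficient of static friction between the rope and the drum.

μ ≈ 0.165

T₂/T₁ = e^{μβ} → μ = ln(T₂/T₁)/β.
β = 461.3° = 8.051 rad.
μ = ln(7000/1860)/8.051 = ln(3.763)/8.051 = 0.165.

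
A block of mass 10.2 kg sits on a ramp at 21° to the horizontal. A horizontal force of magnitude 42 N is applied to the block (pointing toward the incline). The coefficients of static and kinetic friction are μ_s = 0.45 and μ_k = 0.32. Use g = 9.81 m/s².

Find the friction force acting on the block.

f ≈ 3.35 N (down the incline)

The horizontal push has a component P sin θ into the surface, so N = m g cos θ + P sin θ = 93.42 + 15.05 = 108.5 N.
Parallel to the incline: P cos θ − m g sin θ = 39.21 − 35.86 = 3.351 N; the friction needed to balance this is 3.351 N acting down the slope.
The limit of static friction is μ_s N = 48.81 N.
Since 3.351 N is within the 48.81 N limit, the block stays put and friction is exactly 3.35 N.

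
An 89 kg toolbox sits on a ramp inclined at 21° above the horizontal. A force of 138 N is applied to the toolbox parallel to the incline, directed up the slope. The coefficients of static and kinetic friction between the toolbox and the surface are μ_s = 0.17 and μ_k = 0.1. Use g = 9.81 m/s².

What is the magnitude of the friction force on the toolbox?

Perpendicular to the surface, N = m g cos θ = 89·9.81·cos 21° = 815.1 N.
Parallel to the incline, ΣF = 0 gives f = m g sin θ − P = 312.9 − 138 = 174.9 N (up-slope positive).
The static-friction ceiling is μ_s N = 0.17 × 815.1 = 138.6 N.
Since |174.9| > 138.6 N, static friction cannot hold it; the toolbox slides down the incline and kinetic friction applies: f = μ_k N = 0.1 × 815.1 = 81.5 N.

f ≈ 81.5 N (up the incline)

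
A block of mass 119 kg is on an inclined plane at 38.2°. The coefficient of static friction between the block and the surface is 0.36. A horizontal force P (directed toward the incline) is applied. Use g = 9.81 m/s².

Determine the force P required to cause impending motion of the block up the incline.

P ≈ 1870 N

At impending motion up the slope, friction acts down-slope at its limit: f = μ_s N.
Perpendicular to the incline: N = m g cos θ + P sin θ.
Along the incline: P cos θ = m g sin θ + μ_s N = m g sin θ + μ_s (m g cos θ + P sin θ).
Solving, P (cos θ − μ_s sin θ) = m g (sin θ + μ_s cos θ), so P = 119×9.81×(sin 38.2° + 0.36 cos 38.2°)/(cos 38.2° − 0.36 sin 38.2°) = 1170×0.9013/0.5632 = 1870 N.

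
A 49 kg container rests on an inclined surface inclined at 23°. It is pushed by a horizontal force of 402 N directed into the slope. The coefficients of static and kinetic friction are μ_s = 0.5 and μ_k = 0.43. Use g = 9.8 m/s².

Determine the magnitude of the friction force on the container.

f ≈ 182 N (down the incline)

Normal direction: N = m g cos θ + P sin θ = 599.1 N.
Parallel to the incline: P cos θ − m g sin θ = 370 − 187.6 = 182.4 N; the friction needed to balance this is 182.4 N acting down the slope.
The limit of static friction is μ_s N = 299.6 N.
Since 182.4 N is within the 299.6 N limit, the container stays put and friction is exactly 182 N.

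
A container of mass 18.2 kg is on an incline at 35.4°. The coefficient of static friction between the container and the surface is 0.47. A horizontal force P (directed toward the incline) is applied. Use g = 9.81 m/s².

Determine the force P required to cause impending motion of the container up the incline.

P ≈ 317 N

At impending motion up the slope, friction acts down-slope at its limit: f = μ_s N.
Perpendicular to the incline: N = m g cos θ + P sin θ.
Along the incline: P cos θ = m g sin θ + μ_s N = m g sin θ + μ_s (m g cos θ + P sin θ).
Solving, P (cos θ − μ_s sin θ) = m g (sin θ + μ_s cos θ), so P = 18.2×9.81×(sin 35.4° + 0.47 cos 35.4°)/(cos 35.4° − 0.47 sin 35.4°) = 179×0.9624/0.5429 = 317 N.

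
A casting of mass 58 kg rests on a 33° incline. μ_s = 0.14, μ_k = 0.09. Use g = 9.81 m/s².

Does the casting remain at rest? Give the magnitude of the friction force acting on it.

f ≈ 42.9 N

N = m g cos θ = 477 N.
Down-slope weight component: m g sin θ = 310 N.
μ_s N = 66.8 N.
310 > 66.8 N, so it slides; kinetic friction f = μ_k N = 0.09×477 = 42.9 N.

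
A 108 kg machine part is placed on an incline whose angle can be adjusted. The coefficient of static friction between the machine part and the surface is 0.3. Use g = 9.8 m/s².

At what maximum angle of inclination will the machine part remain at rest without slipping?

At the slip threshold, m g sin θ = μ_s · m g cos θ, so tan θ = μ_s.
θ_max = arctan(0.3) = 16.7°.

θ_max ≈ 16.7°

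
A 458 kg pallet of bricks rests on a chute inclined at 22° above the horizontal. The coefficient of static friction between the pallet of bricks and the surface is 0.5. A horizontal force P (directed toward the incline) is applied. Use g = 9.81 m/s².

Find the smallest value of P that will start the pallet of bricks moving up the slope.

At impending motion up the slope, friction acts down-slope at its limit: f = μ_s N.
Perpendicular to the incline: N = m g cos θ + P sin θ.
Along the incline: P cos θ = m g sin θ + μ_s N = m g sin θ + μ_s (m g cos θ + P sin θ).
Solving, P (cos θ − μ_s sin θ) = m g (sin θ + μ_s cos θ), so P = 458×9.81×(sin 22° + 0.5 cos 22°)/(cos 22° − 0.5 sin 22°) = 4490×0.8382/0.7399 = 5090 N.

P ≈ 5090 N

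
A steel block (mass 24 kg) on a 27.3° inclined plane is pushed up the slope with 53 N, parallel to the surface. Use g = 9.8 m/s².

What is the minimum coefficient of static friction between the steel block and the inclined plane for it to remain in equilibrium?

N = m g cos θ = 209 N.
Friction must make up the shortfall along the incline: f = m g sin θ − P = 107.9 − 53 = 54.87 N.
At the threshold f = μ_s N, so μ_s,min = 54.87/209 = 0.263.

μ_s,min ≈ 0.263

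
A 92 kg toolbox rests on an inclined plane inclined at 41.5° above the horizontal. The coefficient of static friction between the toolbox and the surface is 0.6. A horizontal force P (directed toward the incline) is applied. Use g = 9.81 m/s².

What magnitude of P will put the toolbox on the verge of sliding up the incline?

P ≈ 2860 N

At impending motion up the slope, friction acts down-slope at its limit: f = μ_s N.
Perpendicular to the incline: N = m g cos θ + P sin θ.
Along the incline: P cos θ = m g sin θ + μ_s N = m g sin θ + μ_s (m g cos θ + P sin θ).
Solving, P (cos θ − μ_s sin θ) = m g (sin θ + μ_s cos θ), so P = 92×9.81×(sin 41.5° + 0.6 cos 41.5°)/(cos 41.5° − 0.6 sin 41.5°) = 903×1.112/0.3514 = 2860 N.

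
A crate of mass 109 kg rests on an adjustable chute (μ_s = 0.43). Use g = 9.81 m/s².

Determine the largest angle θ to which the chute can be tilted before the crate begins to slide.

θ_max ≈ 23.3°

At the slip threshold, m g sin θ = μ_s · m g cos θ, so tan θ = μ_s.
θ_max = arctan(0.43) = 23.3°.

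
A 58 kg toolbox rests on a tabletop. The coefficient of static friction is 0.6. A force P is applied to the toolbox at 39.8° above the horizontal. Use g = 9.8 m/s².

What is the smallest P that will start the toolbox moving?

P ≈ 296 N

N = m g − P sin α (the pull lifts the toolbox).
At impending slip, P cos α = μ_s N = μ_s (m g − P sin α).
Solving: P (cos α + μ_s sin α) = μ_s m g → P = 0.6×568/(cos 39.8° + 0.6 sin 39.8°) = 341/1.152 = 296 N.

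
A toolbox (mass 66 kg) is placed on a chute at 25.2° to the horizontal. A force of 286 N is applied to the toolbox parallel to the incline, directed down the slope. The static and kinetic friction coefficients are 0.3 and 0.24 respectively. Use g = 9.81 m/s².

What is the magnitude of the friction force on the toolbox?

f ≈ 141 N (up the incline)

Perpendicular to the surface, N = m g cos θ = 66·9.81·cos 25.2° = 585.8 N.
The friction needed for equilibrium is m g sin θ + P = 275.7 + 286 = 561.7 N, measured positive up-slope.
Static friction can supply at most μ_s N = 175.8 N.
Since |561.7| > 175.8 N, static friction cannot hold it; the toolbox slides down the incline and kinetic friction applies: f = μ_k N = 0.24 × 585.8 = 141 N.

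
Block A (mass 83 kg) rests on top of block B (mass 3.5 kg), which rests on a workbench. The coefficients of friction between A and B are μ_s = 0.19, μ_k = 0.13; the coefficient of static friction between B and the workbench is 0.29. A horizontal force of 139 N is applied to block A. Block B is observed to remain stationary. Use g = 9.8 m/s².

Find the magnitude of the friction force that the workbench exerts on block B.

The normal force B exerts on A is simply A's weight, N₁ = 813.4 N.
So the A–B interface can sustain at most μ_s N₁ = 154.5 N of static friction.
P = 139 N is within that limit, so A and B move together (both at rest); the A–B friction is simply f₁ = P = 139 N.
B experiences an equal 139 N forward from A (third law). B is in equilibrium, so the floor supplies f₂ = 139 N of static friction (limit μ_s(m_A+m_B)g = 245.8 N, not exceeded).

f ≈ 139 N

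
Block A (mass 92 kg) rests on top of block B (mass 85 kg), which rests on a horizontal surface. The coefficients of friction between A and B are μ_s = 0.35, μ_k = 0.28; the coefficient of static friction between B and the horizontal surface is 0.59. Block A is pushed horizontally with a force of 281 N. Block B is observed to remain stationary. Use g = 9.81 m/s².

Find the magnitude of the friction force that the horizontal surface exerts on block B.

Normal force at the A–B interface: N₁ = m_A g = 902.5 N.
Maximum static friction on A from B: μ_s N₁ = 0.35×902.5 = 315.9 N.
P = 281 N is within that limit, so A and B move together (both at rest); the A–B friction is simply f₁ = P = 281 N.
B experiences an equal 281 N forward from A (third law). B is in equilibrium, so the floor supplies f₂ = 281 N of static friction (limit μ_s(m_A+m_B)g = 1024 N, not exceeded).

f ≈ 281 N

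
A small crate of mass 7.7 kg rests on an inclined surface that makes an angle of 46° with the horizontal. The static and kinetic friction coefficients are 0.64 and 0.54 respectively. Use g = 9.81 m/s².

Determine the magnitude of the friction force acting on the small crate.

f ≈ 28.3 N (up the incline)

Normal force: N = m g cos θ = 7.7 × 9.81 × cos 46° = 52.47 N.
Along the slope the weight component is m g sin θ = 54.34 N; friction must supply exactly this, acting up-slope.
Maximum static friction available: μ_s N = 0.64 × 52.47 = 33.58 N.
|54.34| exceeds 33.58 N, so the small crate slips down-slope; friction is kinetic, f = μ_k N = 0.54×52.47 = 28.3 N.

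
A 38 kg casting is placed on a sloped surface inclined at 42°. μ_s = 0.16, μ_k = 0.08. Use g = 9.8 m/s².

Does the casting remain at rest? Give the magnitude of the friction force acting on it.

N = m g cos θ = 277 N.
Down-slope weight component: m g sin θ = 249 N.
μ_s N = 44.3 N.
249 > 44.3 N, so it slides; kinetic friction f = μ_k N = 0.08×277 = 22.1 N.

f ≈ 22.1 N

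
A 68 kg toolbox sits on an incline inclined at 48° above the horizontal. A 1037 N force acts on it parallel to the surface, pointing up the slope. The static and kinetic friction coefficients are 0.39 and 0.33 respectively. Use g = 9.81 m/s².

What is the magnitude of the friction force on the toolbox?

f ≈ 147 N (down the incline)

Normal force: N = m g cos θ = 68 × 9.81 × cos 48° = 446.4 N.
Parallel to the incline, ΣF = 0 gives f = m g sin θ − P = 495.7 − 1037 = -541.3 N (up-slope positive).
Maximum static friction available: μ_s N = 0.39 × 446.4 = 174.1 N.
Since |-541.3| > 174.1 N, static friction cannot hold it; the toolbox slides up the incline and kinetic friction applies: f = μ_k N = 0.33 × 446.4 = 147 N.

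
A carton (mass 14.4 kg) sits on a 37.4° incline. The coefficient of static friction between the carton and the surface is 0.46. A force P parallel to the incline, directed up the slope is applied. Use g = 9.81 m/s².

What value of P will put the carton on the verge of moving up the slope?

At impending motion up the slope, friction acts down-slope at its limit: f = μ_s N.
P is parallel to the surface, so N = m g cos θ = 112 N.
Along the incline: P = m g sin θ + μ_s N = 85.8 + 0.46×112 = 137 N.

P ≈ 137 N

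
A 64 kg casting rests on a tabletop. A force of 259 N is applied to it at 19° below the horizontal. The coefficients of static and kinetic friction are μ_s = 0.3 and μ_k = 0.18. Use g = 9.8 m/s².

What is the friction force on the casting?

N = m g + P sin α = 627.2 + 259×sin 19° = 711.5 N.
For equilibrium, f = P cos α = 259×cos 19° = 244.9 N.
The static-friction limit is μ_s N = 213.5 N.
The required friction exceeds μ_s N, so the casting moves and f = μ_k N = 128 N.

f ≈ 128 N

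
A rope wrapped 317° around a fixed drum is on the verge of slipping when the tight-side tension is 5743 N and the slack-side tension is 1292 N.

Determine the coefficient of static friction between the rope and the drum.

μ ≈ 0.27

T₂/T₁ = e^{μβ} → μ = ln(T₂/T₁)/β.
β = 317° = 5.533 rad.
μ = ln(5743/1292)/5.533 = ln(4.445)/5.533 = 0.27.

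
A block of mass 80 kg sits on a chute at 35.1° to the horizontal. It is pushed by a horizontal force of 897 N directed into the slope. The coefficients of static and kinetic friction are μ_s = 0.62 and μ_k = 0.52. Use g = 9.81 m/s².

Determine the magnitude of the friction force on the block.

f ≈ 283 N (down the incline)

Resolve perpendicular to the incline: N = m g cos θ + P sin θ = 80×9.81×cos 35.1° + 897×sin 35.1° = 1158 N.
Parallel to the incline: P cos θ − m g sin θ = 733.9 − 451.3 = 282.6 N; the friction needed to balance this is 282.6 N acting down the slope.
Maximum static friction: μ_s N = 0.62 × 1158 = 717.9 N.
Since 282.6 N is within the 717.9 N limit, the block stays put and friction is exactly 283 N.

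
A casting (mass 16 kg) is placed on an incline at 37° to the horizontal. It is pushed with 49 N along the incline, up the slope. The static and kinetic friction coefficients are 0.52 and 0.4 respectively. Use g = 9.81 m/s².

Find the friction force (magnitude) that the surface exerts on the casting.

Perpendicular to the surface, N = m g cos θ = 16·9.81·cos 37° = 125.4 N.
Parallel to the incline, ΣF = 0 gives f = m g sin θ − P = 94.46 − 49 = 45.46 N (up-slope positive).
Static friction can supply at most μ_s N = 65.18 N.
Since |45.46| ≤ 65.18 N, static friction is sufficient; f equals the required value, not μ_s N.

f ≈ 45.5 N (up the incline)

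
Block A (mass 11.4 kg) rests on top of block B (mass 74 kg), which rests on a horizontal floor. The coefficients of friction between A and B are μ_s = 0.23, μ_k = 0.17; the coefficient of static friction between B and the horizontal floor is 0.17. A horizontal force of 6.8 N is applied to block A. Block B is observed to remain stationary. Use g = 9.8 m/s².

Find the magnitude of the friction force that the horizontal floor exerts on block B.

f ≈ 6.8 N

Normal force at the A–B interface: N₁ = m_A g = 111.7 N.
So the A–B interface can sustain at most μ_s N₁ = 25.7 N of static friction.
Since P = 6.8 N ≤ 25.7 N, A does not slip on B; friction on A equals P = 6.8 N.
By Newton's third law B feels 6.8 N forward from A. With B stationary, the floor's static friction on B balances it: f₂ = 6.8 N (well within μ_s(m_A+m_B)g = 142.3 N).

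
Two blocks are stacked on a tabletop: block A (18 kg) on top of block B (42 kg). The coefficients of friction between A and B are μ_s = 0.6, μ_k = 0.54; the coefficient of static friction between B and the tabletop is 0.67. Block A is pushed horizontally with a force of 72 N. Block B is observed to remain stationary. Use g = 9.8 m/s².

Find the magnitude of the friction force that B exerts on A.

f ≈ 72 N

Between the blocks, N₁ = m_A g = 176.4 N.
So the A–B interface can sustain at most μ_s N₁ = 105.8 N of static friction.
P = 72 N is within that limit, so A and B move together (both at rest); the A–B friction is simply f₁ = P = 72 N.
B experiences an equal 72 N forward from A (third law). B is in equilibrium, so the floor supplies f₂ = 72 N of static friction (limit μ_s(m_A+m_B)g = 394 N, not exceeded).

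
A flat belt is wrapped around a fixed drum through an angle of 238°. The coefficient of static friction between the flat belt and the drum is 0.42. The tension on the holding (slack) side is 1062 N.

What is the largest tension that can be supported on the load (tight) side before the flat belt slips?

T_max ≈ 6080 N

At impending slip the capstan equation gives T₂/T₁ = e^{μβ} with β in radians.
β = 238° × π/180 = 4.154 rad.
e^{μβ} = e^{0.42×4.154} = 5.724.
T₂ = T₁ · e^{μβ} = 1062 × 5.724 = 6080 N.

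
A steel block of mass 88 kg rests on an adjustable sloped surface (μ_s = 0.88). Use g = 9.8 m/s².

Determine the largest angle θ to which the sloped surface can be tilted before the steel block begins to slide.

θ_max ≈ 41.3°

At the slip threshold, m g sin θ = μ_s · m g cos θ, so tan θ = μ_s.
θ_max = arctan(0.88) = 41.3°.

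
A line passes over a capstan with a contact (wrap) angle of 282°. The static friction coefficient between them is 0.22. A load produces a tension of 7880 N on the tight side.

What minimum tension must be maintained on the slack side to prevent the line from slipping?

Capstan equation at impending slip: T_tight/T_slack = e^{μβ}.
β = 282° = 4.922 rad; e^{μβ} = e^{0.22×4.922} = 2.953.
T_slack = T_tight / e^{μβ} = 7880 / 2.953 = 2670 N.

T_min ≈ 2670 N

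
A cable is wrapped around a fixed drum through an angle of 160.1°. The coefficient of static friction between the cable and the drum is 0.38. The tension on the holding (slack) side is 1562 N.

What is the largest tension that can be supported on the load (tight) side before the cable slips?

T_max ≈ 4520 N

At impending slip the capstan equation gives T₂/T₁ = e^{μβ} with β in radians.
β = 160.1° × π/180 = 2.794 rad.
e^{μβ} = e^{0.38×2.794} = 2.892.
T₂ = T₁ · e^{μβ} = 1562 × 2.892 = 4520 N.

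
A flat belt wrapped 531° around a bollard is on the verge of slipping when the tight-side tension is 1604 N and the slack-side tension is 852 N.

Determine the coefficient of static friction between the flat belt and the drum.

T₂/T₁ = e^{μβ} → μ = ln(T₂/T₁)/β.
β = 531° = 9.268 rad.
μ = ln(1604/852)/9.268 = ln(1.883)/9.268 = 0.0683.

μ ≈ 0.0683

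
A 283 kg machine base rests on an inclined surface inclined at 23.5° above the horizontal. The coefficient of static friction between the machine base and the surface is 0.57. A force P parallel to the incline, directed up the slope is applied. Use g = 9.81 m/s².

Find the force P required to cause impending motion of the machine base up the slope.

P ≈ 2560 N

At impending motion up the slope, friction acts down-slope at its limit: f = μ_s N.
P is parallel to the surface, so N = m g cos θ = 2550 N.
Along the incline: P = m g sin θ + μ_s N = 1110 + 0.57×2550 = 2560 N.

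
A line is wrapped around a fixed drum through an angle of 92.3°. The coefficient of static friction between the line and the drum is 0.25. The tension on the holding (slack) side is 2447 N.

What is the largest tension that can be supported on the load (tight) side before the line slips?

At impending slip the capstan equation gives T₂/T₁ = e^{μβ} with β in radians.
β = 92.3° × π/180 = 1.611 rad.
e^{μβ} = e^{0.25×1.611} = 1.496.
T₂ = T₁ · e^{μβ} = 2447 × 1.496 = 3660 N.

T_max ≈ 3660 N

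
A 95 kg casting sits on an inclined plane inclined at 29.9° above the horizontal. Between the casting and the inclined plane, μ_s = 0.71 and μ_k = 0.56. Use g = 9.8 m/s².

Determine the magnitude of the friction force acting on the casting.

f ≈ 464 N (up the incline)

Normal force: N = m g cos θ = 95 × 9.8 × cos 29.9° = 807.1 N.
Along the slope the weight component is m g sin θ = 464.1 N; friction must supply exactly this, acting up-slope.
The static-friction ceiling is μ_s N = 0.71 × 807.1 = 573 N.
Since |464.1| ≤ 573 N, static friction is sufficient; f equals the required value, not μ_s N.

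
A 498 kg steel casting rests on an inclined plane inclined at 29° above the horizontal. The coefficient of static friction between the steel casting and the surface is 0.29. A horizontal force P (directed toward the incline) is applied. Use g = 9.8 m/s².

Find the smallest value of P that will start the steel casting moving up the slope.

At impending motion up the slope, friction acts down-slope at its limit: f = μ_s N.
Perpendicular to the incline: N = m g cos θ + P sin θ.
Along the incline: P cos θ = m g sin θ + μ_s N = m g sin θ + μ_s (m g cos θ + P sin θ).
Solving, P (cos θ − μ_s sin θ) = m g (sin θ + μ_s cos θ), so P = 498×9.8×(sin 29° + 0.29 cos 29°)/(cos 29° − 0.29 sin 29°) = 4880×0.7384/0.734 = 4910 N.

P ≈ 4910 N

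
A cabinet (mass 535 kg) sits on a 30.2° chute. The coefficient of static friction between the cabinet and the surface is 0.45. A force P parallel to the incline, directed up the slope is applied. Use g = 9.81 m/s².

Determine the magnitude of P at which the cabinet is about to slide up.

At impending motion up the slope, friction acts down-slope at its limit: f = μ_s N.
P is parallel to the surface, so N = m g cos θ = 4540 N.
Along the incline: P = m g sin θ + μ_s N = 2640 + 0.45×4540 = 4680 N.

P ≈ 4680 N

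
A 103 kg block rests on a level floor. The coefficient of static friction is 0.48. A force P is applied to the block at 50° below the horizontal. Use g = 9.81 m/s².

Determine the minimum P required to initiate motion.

P ≈ 1760 N

N = m g + P sin α (the push presses the block into the level floor).
At impending slip, P cos α = μ_s N = μ_s (m g + P sin α).
Solving: P (cos α − μ_s sin α) = μ_s m g → P = 0.48×1010/(cos 50° − 0.48 sin 50°) = 485/0.2751 = 1760 N.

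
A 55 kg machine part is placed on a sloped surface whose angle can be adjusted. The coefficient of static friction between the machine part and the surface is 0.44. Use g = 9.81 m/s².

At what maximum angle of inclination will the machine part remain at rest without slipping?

At the slip threshold, m g sin θ = μ_s · m g cos θ, so tan θ = μ_s.
θ_max = arctan(0.44) = 23.7°.

θ_max ≈ 23.7°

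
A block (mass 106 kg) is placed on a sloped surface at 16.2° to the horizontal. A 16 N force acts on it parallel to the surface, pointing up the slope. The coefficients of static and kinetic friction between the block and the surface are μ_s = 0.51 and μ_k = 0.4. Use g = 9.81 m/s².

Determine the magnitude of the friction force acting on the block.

The normal reaction is N = m g cos θ = 998.6 N.
For equilibrium along the incline the friction force must supply f = m g sin θ − P = 290.1 − 16 = 274.1 N (positive meaning up-slope).
The static-friction ceiling is μ_s N = 0.51 × 998.6 = 509.3 N.
Since |274.1| ≤ 509.3 N, static friction is sufficient; f equals the required value, not μ_s N.

f ≈ 274 N (up the incline)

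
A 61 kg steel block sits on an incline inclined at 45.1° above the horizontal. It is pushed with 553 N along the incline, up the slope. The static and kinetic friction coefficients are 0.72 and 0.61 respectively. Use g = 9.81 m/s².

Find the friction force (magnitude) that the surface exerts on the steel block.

Perpendicular to the surface, N = m g cos θ = 61·9.81·cos 45.1° = 422.4 N.
Parallel to the incline, ΣF = 0 gives f = m g sin θ − P = 423.9 − 553 = -129.1 N (up-slope positive).
Static friction can supply at most μ_s N = 304.1 N.
Since |-129.1| ≤ 304.1 N, no slip — friction simply equals what equilibrium demands.

f ≈ 129 N (down the incline)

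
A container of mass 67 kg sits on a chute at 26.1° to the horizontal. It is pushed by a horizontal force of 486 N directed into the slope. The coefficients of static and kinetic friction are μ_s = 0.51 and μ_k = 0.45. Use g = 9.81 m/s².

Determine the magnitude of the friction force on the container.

Resolve perpendicular to the incline: N = m g cos θ + P sin θ = 67×9.81×cos 26.1° + 486×sin 26.1° = 804.1 N.
Parallel to the incline: P cos θ − m g sin θ = 436.4 − 289.2 = 147.3 N; the friction needed to balance this is 147.3 N acting down the slope.
Maximum static friction: μ_s N = 0.51 × 804.1 = 410.1 N.
|f_req| = 147.3 ≤ 410.1 N → the container is in equilibrium; friction equals the required value.

f ≈ 147 N (down the incline)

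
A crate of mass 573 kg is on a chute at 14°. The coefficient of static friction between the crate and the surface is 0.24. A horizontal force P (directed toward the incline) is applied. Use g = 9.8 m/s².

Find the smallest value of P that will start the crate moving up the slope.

P ≈ 2920 N

At impending motion up the slope, friction acts down-slope at its limit: f = μ_s N.
Perpendicular to the incline: N = m g cos θ + P sin θ.
Along the incline: P cos θ = m g sin θ + μ_s N = m g sin θ + μ_s (m g cos θ + P sin θ).
Solving, P (cos θ − μ_s sin θ) = m g (sin θ + μ_s cos θ), so P = 573×9.8×(sin 14° + 0.24 cos 14°)/(cos 14° − 0.24 sin 14°) = 5620×0.4748/0.9122 = 2920 N.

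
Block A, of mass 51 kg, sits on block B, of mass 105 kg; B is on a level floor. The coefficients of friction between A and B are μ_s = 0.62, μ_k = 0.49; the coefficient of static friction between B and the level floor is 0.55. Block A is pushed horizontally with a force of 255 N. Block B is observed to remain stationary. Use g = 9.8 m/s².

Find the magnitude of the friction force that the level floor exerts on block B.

f ≈ 255 N

Normal force at the A–B interface: N₁ = m_A g = 499.8 N.
So the A–B interface can sustain at most μ_s N₁ = 309.9 N of static friction.
Since P = 255 N ≤ 309.9 N, A does not slip on B; friction on A equals P = 255 N.
B experiences an equal 255 N forward from A (third law). B is in equilibrium, so the floor supplies f₂ = 255 N of static friction (limit μ_s(m_A+m_B)g = 840.8 N, not exceeded).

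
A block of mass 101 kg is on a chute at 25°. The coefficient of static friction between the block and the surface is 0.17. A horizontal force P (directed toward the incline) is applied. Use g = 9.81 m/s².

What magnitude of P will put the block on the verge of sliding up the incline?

P ≈ 685 N

At impending motion up the slope, friction acts down-slope at its limit: f = μ_s N.
Perpendicular to the incline: N = m g cos θ + P sin θ.
Along the incline: P cos θ = m g sin θ + μ_s N = m g sin θ + μ_s (m g cos θ + P sin θ).
Solving, P (cos θ − μ_s sin θ) = m g (sin θ + μ_s cos θ), so P = 101×9.81×(sin 25° + 0.17 cos 25°)/(cos 25° − 0.17 sin 25°) = 991×0.5767/0.8345 = 685 N.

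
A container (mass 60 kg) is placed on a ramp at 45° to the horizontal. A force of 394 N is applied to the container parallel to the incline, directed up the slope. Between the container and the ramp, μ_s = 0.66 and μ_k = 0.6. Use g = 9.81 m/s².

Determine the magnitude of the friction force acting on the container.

Normal force: N = m g cos θ = 60 × 9.81 × cos 45° = 416.2 N.
Parallel to the incline, ΣF = 0 gives f = m g sin θ − P = 416.2 − 394 = 22.2 N (up-slope positive).
Maximum static friction available: μ_s N = 0.66 × 416.2 = 274.7 N.
Since |22.2| ≤ 274.7 N, no slip — friction simply equals what equilibrium demands.

f ≈ 22.2 N (up the incline)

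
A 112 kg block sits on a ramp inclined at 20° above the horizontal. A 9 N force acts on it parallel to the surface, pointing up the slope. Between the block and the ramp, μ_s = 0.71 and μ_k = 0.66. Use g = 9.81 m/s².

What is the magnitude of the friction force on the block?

f ≈ 367 N (up the incline)

Normal force: N = m g cos θ = 112 × 9.81 × cos 20° = 1032 N.
The friction needed for equilibrium is m g sin θ − P = 375.8 − 9 = 366.8 N, measured positive up-slope.
Maximum static friction available: μ_s N = 0.71 × 1032 = 733 N.
Since |366.8| ≤ 733 N, the block remains in static equilibrium and friction takes exactly the required value.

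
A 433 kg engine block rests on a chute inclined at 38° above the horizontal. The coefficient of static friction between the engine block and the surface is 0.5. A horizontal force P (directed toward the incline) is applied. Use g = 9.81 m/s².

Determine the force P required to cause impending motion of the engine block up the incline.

P ≈ 8930 N

At impending motion up the slope, friction acts down-slope at its limit: f = μ_s N.
Perpendicular to the incline: N = m g cos θ + P sin θ.
Along the incline: P cos θ = m g sin θ + μ_s N = m g sin θ + μ_s (m g cos θ + P sin θ).
Solving, P (cos θ − μ_s sin θ) = m g (sin θ + μ_s cos θ), so P = 433×9.81×(sin 38° + 0.5 cos 38°)/(cos 38° − 0.5 sin 38°) = 4250×1.01/0.4802 = 8930 N.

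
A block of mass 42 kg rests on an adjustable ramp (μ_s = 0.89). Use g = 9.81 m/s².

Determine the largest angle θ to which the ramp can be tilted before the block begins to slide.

At the slip threshold, m g sin θ = μ_s · m g cos θ, so tan θ = μ_s.
θ_max = arctan(0.89) = 41.7°.

θ_max ≈ 41.7°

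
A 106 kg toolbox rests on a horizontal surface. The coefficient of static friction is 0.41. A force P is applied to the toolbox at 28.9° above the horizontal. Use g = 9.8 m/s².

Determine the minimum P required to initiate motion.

N = m g − P sin α (the pull lifts the toolbox).
At impending slip, P cos α = μ_s N = μ_s (m g − P sin α).
Solving: P (cos α + μ_s sin α) = μ_s m g → P = 0.41×1040/(cos 28.9° + 0.41 sin 28.9°) = 426/1.074 = 397 N.

P ≈ 397 N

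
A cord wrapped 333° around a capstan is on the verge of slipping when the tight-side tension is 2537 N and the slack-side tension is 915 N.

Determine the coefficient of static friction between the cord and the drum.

μ ≈ 0.175

T₂/T₁ = e^{μβ} → μ = ln(T₂/T₁)/β.
β = 333° = 5.812 rad.
μ = ln(2537/915)/5.812 = ln(2.773)/5.812 = 0.175.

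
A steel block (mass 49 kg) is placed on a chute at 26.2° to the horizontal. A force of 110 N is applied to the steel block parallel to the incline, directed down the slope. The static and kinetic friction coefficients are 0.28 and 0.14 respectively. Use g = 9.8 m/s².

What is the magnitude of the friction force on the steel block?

f ≈ 60.3 N (up the incline)

Normal force: N = m g cos θ = 49 × 9.8 × cos 26.2° = 430.9 N.
The friction needed for equilibrium is m g sin θ + P = 212 + 110 = 322 N, measured positive up-slope.
Maximum static friction available: μ_s N = 0.28 × 430.9 = 120.6 N.
Since |322| > 120.6 N, static friction cannot hold it; the steel block slides down the incline and kinetic friction applies: f = μ_k N = 0.14 × 430.9 = 60.3 N.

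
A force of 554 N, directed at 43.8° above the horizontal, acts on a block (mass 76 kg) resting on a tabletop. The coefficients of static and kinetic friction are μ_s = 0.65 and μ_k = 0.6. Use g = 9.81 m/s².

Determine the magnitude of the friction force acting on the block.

N = m g − P sin α = 745.6 − 554×sin 43.8° = 362.1 N.
Horizontally, friction must balance P cos α = 399.9 N.
μ_s N = 0.65 × 362.1 = 235.4 N.
The required friction exceeds μ_s N, so the block moves and f = μ_k N = 217 N.

f ≈ 217 N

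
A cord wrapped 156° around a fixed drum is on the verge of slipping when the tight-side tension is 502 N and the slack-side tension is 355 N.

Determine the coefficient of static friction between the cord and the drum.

μ ≈ 0.127

T₂/T₁ = e^{μβ} → μ = ln(T₂/T₁)/β.
β = 156° = 2.723 rad.
μ = ln(502/355)/2.723 = ln(1.414)/2.723 = 0.127.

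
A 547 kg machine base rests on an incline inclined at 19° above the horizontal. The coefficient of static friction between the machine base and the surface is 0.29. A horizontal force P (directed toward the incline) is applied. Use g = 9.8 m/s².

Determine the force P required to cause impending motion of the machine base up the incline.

At impending motion up the slope, friction acts down-slope at its limit: f = μ_s N.
Perpendicular to the incline: N = m g cos θ + P sin θ.
Along the incline: P cos θ = m g sin θ + μ_s N = m g sin θ + μ_s (m g cos θ + P sin θ).
Solving, P (cos θ − μ_s sin θ) = m g (sin θ + μ_s cos θ), so P = 547×9.8×(sin 19° + 0.29 cos 19°)/(cos 19° − 0.29 sin 19°) = 5360×0.5998/0.8511 = 3780 N.

P ≈ 3780 N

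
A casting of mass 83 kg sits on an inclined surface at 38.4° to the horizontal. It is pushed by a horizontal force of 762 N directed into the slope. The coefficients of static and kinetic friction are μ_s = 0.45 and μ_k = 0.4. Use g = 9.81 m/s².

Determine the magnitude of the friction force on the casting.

Resolve perpendicular to the incline: N = m g cos θ + P sin θ = 83×9.81×cos 38.4° + 762×sin 38.4° = 1111 N.
Parallel to the incline: P cos θ − m g sin θ = 597.2 − 505.8 = 91.42 N; the friction needed to balance this is 91.42 N acting down the slope.
The limit of static friction is μ_s N = 500.1 N.
Since 91.42 N is within the 500.1 N limit, the casting stays put and friction is exactly 91.4 N.

f ≈ 91.4 N (down the incline)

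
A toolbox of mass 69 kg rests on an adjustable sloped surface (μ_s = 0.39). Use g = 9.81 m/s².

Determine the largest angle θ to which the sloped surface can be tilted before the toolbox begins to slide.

θ_max ≈ 21.3°

At the slip threshold, m g sin θ = μ_s · m g cos θ, so tan θ = μ_s.
θ_max = arctan(0.39) = 21.3°.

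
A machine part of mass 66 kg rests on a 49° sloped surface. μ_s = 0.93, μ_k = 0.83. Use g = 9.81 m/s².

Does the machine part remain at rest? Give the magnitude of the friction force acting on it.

f ≈ 353 N

N = m g cos θ = 425 N.
Down-slope weight component: m g sin θ = 489 N.
μ_s N = 395 N.
489 > 395 N, so it slides; kinetic friction f = μ_k N = 0.83×425 = 353 N.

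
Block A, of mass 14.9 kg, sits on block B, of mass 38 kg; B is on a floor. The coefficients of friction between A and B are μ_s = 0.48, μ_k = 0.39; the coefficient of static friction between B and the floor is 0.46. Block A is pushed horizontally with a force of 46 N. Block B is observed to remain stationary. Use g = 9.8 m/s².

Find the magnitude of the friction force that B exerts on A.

The normal force B exerts on A is simply A's weight, N₁ = 146 N.
So the A–B interface can sustain at most μ_s N₁ = 70.09 N of static friction.
P = 46 N is within that limit, so A and B move together (both at rest); the A–B friction is simply f₁ = P = 46 N.
By Newton's third law B feels 46 N forward from A. With B stationary, the floor's static friction on B balances it: f₂ = 46 N (well within μ_s(m_A+m_B)g = 238.5 N).

f ≈ 46 N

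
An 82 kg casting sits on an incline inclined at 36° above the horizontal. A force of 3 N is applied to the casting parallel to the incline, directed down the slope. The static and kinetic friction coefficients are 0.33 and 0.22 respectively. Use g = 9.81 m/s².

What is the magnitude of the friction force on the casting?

Normal force: N = m g cos θ = 82 × 9.81 × cos 36° = 650.8 N.
The friction needed for equilibrium is m g sin θ + P = 472.8 + 3 = 475.8 N, measured positive up-slope.
Maximum static friction available: μ_s N = 0.33 × 650.8 = 214.8 N.
Since |475.8| > 214.8 N, static friction cannot hold it; the casting slides down the incline and kinetic friction applies: f = μ_k N = 0.22 × 650.8 = 143 N.

f ≈ 143 N (up the incline)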